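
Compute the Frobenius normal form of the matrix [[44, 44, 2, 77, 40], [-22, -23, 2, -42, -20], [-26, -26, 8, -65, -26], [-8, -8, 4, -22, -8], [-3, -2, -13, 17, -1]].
R = [[0, 4, 0, 0, 0], [1, 1, 0, 0, 0], [0, 0, 0, 0, -16], [0, 0, 1, 0, 0], [0, 0, 0, 1, 5]]

The invariant factors of A (the non-unit diagonal entries of the Smith normal form of xI - A over ℚ[x]) are x^2 - x - 4, (x - 4)(x^2 - x - 4), each dividing the next. The characteristic polynomial is their product, (x - 4)(x^2 - x - 4)^2.

The rational canonical form is the block-diagonal matrix of companion matrices C(f_i):
R = [[0, 4, 0, 0, 0], [1, 1, 0, 0, 0], [0, 0, 0, 0, -16], [0, 0, 1, 0, 0], [0, 0, 0, 1, 5]].

Note the characteristic polynomial does not split into linear factors over ℚ, so A has no Jordan form over ℚ; the rational canonical form exists over any field.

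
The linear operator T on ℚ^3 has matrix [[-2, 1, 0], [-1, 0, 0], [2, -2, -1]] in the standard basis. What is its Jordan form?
The characteristic polynomial is det(xI - A) = (x + 1)^3, so the eigenvalues are -1 (algebraic multiplicity 3).

For λ = -1: rank(A + I) = 1, rank((A + I)^2) = 0. The eigenspace has dimension 3 - 1 = 2, so there are 2 Jordan blocks; the rank sequence gives block sizes [2, 1].

Assembling the blocks gives the Jordan form J above.

J = [[-1, 1, 0], [0, -1, 0], [0, 0, -1]]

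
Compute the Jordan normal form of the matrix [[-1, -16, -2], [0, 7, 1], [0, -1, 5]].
The characteristic polynomial is det(xI - A) = (x - 6)^2(x + 1), so the eigenvalues are -1 (algebraic multiplicity 1), 6 (algebraic multiplicity 2).

For λ = -1: algebraic multiplicity 1 gives one 1×1 block.

For λ = 6: rank(A - 6I) = 2, rank((A - 6I)^2) = 1. The eigenspace has dimension 3 - 2 = 1, so there is 1 Jordan block; the rank sequence gives block sizes [2].

Assembling the blocks gives the Jordan form J above.

J = [[-1, 0, 0], [0, 6, 1], [0, 0, 6]]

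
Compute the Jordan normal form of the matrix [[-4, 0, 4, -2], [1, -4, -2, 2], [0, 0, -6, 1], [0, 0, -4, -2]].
J = [[-4, 1, 0, 0], [0, -4, 0, 0], [0, 0, -4, 1], [0, 0, 0, -4]]

The characteristic polynomial is det(xI - A) = (x + 4)^4, so the eigenvalues are -4 (algebraic multiplicity 4).

For λ = -4: rank(A + 4I) = 2, rank((A + 4I)^2) = 0. The eigenspace has dimension 4 - 2 = 2, so there are 2 Jordan blocks; the rank sequence gives block sizes [2, 2].

Assembling the blocks gives the Jordan form J above.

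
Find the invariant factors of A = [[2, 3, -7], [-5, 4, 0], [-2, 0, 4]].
(x - 4)(x - 3)^2

The Jordan structure of A has elementary divisors (x - 3)^2, (x - 4). Arranging the block sizes at each eigenvalue in decreasing order and taking row products gives the invariant factors.

Invariant factors (smallest first, each dividing the next): (x - 4)(x - 3)^2.

Check: the last factor (x - 4)(x - 3)^2 is the minimal polynomial, and the product (x - 4)(x - 3)^2 is the characteristic polynomial.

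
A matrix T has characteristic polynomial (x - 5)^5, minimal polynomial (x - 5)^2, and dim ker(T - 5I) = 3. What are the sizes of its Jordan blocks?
λ = 5: algebraic multiplicity 5 (exponent in χ_T), largest block size 2 (exponent in m_T), 3 blocks (geometric multiplicity). These force block sizes [2, 2, 1].

Jordan blocks: (5, 2), (5, 2), (5, 1)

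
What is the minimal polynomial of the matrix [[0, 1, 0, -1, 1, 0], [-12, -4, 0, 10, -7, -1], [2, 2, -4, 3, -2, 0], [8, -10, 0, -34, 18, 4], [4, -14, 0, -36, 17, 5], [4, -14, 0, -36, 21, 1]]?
m_A(x) = (x + 4)^2

The characteristic polynomial factors as (x + 4)^6. The minimal polynomial is ∏(x - λ)^{k_λ} where k_λ is the size of the largest Jordan block at λ.

For λ = -4: rank(A + 4I) = 3, and the largest Jordan block has size 2 (the smallest k with rank((A + 4I)^k) = rank((A + 4I)^(k+1))).

So m_A(x) = (x + 4)^2.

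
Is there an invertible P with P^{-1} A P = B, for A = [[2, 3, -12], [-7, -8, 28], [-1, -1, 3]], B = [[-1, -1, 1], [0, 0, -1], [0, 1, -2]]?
Yes.

Two matrices over a field are similar if and only if they have the same invariant factors.

Both A and B have characteristic polynomial (x + 1)^3 and minimal polynomial (x + 1)^2. Computing further, both have invariant factors x + 1, (x + 1)^2. Hence A and B are similar.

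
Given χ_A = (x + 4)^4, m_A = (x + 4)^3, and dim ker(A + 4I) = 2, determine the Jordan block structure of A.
λ = -4: algebraic multiplicity 4 (exponent in χ_A), largest block size 3 (exponent in m_A), 2 blocks (geometric multiplicity). These force block sizes [3, 1].

Jordan blocks: (-4, 3), (-4, 1)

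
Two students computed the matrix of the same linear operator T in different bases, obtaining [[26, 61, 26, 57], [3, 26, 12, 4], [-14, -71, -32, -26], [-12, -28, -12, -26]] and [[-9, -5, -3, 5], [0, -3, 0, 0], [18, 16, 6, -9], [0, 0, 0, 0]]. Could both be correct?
Two matrices over a field are similar if and only if they have the same invariant factors.

Both A and B have characteristic polynomial x^2(x + 3)^2 and minimal polynomial x^2(x + 3)^2. Computing further, both have invariant factors x^2(x + 3)^2. Hence A and B are similar.

Yes.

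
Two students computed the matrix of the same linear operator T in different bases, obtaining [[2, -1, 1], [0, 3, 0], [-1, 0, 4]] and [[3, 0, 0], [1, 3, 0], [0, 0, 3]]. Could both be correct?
Both have characteristic polynomial (x - 3)^3, but the minimal polynomial of A is (x - 3)^3 while the minimal polynomial of B is (x - 3)^2. The minimal polynomial is a similarity invariant, so A and B are not similar.

No.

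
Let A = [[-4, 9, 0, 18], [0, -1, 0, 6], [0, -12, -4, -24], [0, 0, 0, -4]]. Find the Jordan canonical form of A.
J = [[-4, 0, 0, 0], [0, -4, 0, 0], [0, 0, -4, 0], [0, 0, 0, -1]]

The characteristic polynomial is det(xI - A) = (x + 1)(x + 4)^3, so the eigenvalues are -4 (algebraic multiplicity 3), -1 (algebraic multiplicity 1).

For λ = -4: rank(A + 4I) = 1. The eigenspace has dimension 4 - 1 = 3, so there are 3 Jordan blocks; the rank sequence gives block sizes [1, 1, 1].

For λ = -1: algebraic multiplicity 1 gives one 1×1 block.

Assembling the blocks gives the Jordan form J above.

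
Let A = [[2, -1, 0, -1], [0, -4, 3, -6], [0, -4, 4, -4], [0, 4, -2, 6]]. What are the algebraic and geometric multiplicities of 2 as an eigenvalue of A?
The characteristic polynomial is (x - 2)^4, so the factor x - 2 appears with exponent 4: the algebraic multiplicity is 4.

rank(A - 2I) = 2, so the eigenspace has dimension 4 - 2 = 2: the geometric multiplicity is 2.

Since 2 < 4, A is not diagonalizable.

algebraic multiplicity 4, geometric multiplicity 2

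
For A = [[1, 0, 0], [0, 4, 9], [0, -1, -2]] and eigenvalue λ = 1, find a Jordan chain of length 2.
v_1 = [[-1, 16, -5]]^T, v_2 = [[0, 3, -1]]^T

We seek v_1 ∈ ker((A - I)^2) \ ker(A - I), then set v_{i+1} = (A - I) v_i.

One such chain is v_1 = [[-1, 16, -5]]^T, v_2 = [[0, 3, -1]]^T. Check: (A - I) v_2 = [[0, 0, 0]]^T = 0.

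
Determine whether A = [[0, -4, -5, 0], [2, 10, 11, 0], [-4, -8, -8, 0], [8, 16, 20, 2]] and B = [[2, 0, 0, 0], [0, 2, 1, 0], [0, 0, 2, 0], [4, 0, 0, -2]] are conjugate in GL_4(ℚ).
Two matrices over a field are similar if and only if they have the same invariant factors.

Both A and B have characteristic polynomial (x - 2)^3(x + 2) and minimal polynomial (x - 2)^2(x + 2). Computing further, both have invariant factors x - 2, (x - 2)^2(x + 2). Hence A and B are similar.

Yes.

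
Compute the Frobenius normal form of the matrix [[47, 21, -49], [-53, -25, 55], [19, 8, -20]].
The invariant factors of A (the non-unit diagonal entries of the Smith normal form of xI - A over ℚ[x]) are (x + 2)(x^2 - 4x - 3), each dividing the next. The characteristic polynomial is their product, (x + 2)(x^2 - 4x - 3).

The rational canonical form is the block-diagonal matrix of companion matrices C(f_i):
R = [[0, 0, 6], [1, 0, 11], [0, 1, 2]].

Note the characteristic polynomial does not split into linear factors over ℚ, so A has no Jordan form over ℚ; the rational canonical form exists over any field.

R = [[0, 0, 6], [1, 0, 11], [0, 1, 2]]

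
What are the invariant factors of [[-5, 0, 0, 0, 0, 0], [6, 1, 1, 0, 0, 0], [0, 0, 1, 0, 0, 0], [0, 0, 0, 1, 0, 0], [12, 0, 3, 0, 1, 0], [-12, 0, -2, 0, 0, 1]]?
The Jordan structure of A has elementary divisors (x + 5), (x - 1)^2, (x - 1), (x - 1), (x - 1). Arranging the block sizes at each eigenvalue in decreasing order and taking row products gives the invariant factors.

Invariant factors (smallest first, each dividing the next): x - 1, x - 1, x - 1, (x - 1)^2(x + 5).

Check: the last factor (x - 1)^2(x + 5) is the minimal polynomial, and the product (x - 1)^5(x + 5) is the characteristic polynomial.

x - 1, x - 1, x - 1, (x - 1)^2(x + 5)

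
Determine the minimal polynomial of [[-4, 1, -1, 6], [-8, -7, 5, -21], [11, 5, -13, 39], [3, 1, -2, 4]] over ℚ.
m_A(x) = (x + 5)^2

The characteristic polynomial factors as (x + 5)^4. The minimal polynomial is ∏(x - λ)^{k_λ} where k_λ is the size of the largest Jordan block at λ.

For λ = -5: rank(A + 5I) = 2, and the largest Jordan block has size 2 (the smallest k with rank((A + 5I)^k) = rank((A + 5I)^(k+1))).

So m_A(x) = (x + 5)^2.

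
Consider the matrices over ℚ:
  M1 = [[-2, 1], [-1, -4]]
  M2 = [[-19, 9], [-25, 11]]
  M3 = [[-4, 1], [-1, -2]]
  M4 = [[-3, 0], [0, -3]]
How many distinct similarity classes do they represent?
Characteristic polynomials: χ_{M1} = (x + 3)^2, χ_{M2} = (x + 4)^2, χ_{M3} = (x + 3)^2, χ_{M4} = (x + 3)^2.

{M1, M3}: invariant factors (x + 3)^2.

{M2}: invariant factors (x + 4)^2.

{M4}: invariant factors x + 3, x + 3.

Matrices are similar if and only if their invariant-factor lists agree; the partition into similarity classes is {M1, M3}, {M2}, {M4}.

3 classes: {M1, M3}, {M2}, {M4}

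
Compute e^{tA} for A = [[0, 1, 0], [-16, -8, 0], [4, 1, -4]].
e^{tA} = [[(4*t + 1)*e^{-4*t}, t*e^{-4*t}, 0], [-16*t*e^{-4*t}, (1 - 4*t)*e^{-4*t}, 0], [4*t*e^{-4*t}, t*e^{-4*t}, e^{-4*t}]]

A has Jordan form J = [[-4, 1, 0], [0, -4, 0], [0, 0, -4]] with A = PJP^{-1}, so e^{tA} = P e^{tJ} P^{-1}.

For a Jordan block J_k(λ), e^{tJ_k(λ)} = e^{λt} · (I + tN + t^2 N^2/2! + ... + t^{k-1} N^{k-1}/(k-1)!) where N is the nilpotent superdiagonal part.

Assembling the blocks and conjugating back gives the entries of e^{tA} as shown above.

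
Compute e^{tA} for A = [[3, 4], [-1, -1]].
e^{tA} = [[(2*t + 1)*e^{t}, 4*t*e^{t}], [-t*e^{t}, (1 - 2*t)*e^{t}]]

A has Jordan form J = [[1, 1], [0, 1]] with A = PJP^{-1}, so e^{tA} = P e^{tJ} P^{-1}.

For a Jordan block J_k(λ), e^{tJ_k(λ)} = e^{λt} · (I + tN + t^2 N^2/2! + ... + t^{k-1} N^{k-1}/(k-1)!) where N is the nilpotent superdiagonal part.

Assembling the blocks and conjugating back gives the entries of e^{tA} as shown above.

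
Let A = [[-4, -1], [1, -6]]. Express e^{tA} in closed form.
A has Jordan form J = [[-5, 1], [0, -5]] with A = PJP^{-1}, so e^{tA} = P e^{tJ} P^{-1}.

For a Jordan block J_k(λ), e^{tJ_k(λ)} = e^{λt} · (I + tN + t^2 N^2/2! + ... + t^{k-1} N^{k-1}/(k-1)!) where N is the nilpotent superdiagonal part.

Assembling the blocks and conjugating back gives the entries of e^{tA} as shown above.

e^{tA} = [[(t + 1)*e^{-5*t}, -t*e^{-5*t}], [t*e^{-5*t}, (1 - t)*e^{-5*t}]]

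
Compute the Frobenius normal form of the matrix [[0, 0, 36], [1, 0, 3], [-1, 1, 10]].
The invariant factors of A (the non-unit diagonal entries of the Smith normal form of xI - A over ℚ[x]) are (x - 4)(x - 3)^2, each dividing the next. The characteristic polynomial is their product, (x - 4)(x - 3)^2.

The rational canonical form is the block-diagonal matrix of companion matrices C(f_i):
R = [[0, 0, 36], [1, 0, -33], [0, 1, 10]].

R = [[0, 0, 36], [1, 0, -33], [0, 1, 10]]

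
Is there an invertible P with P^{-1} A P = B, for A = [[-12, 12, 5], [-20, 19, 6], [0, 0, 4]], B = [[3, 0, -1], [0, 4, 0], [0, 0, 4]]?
No.

Both have characteristic polynomial (x - 4)^2(x - 3), but the minimal polynomial of A is (x - 4)^2(x - 3) while the minimal polynomial of B is (x - 4)(x - 3). The minimal polynomial is a similarity invariant, so A and B are not similar.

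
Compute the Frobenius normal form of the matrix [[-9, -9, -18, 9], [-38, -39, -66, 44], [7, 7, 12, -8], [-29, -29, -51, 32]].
The invariant factors of A (the non-unit diagonal entries of the Smith normal form of xI - A over ℚ[x]) are (x - 1)^2(x + 3)^2, each dividing the next. The characteristic polynomial is their product, (x - 1)^2(x + 3)^2.

The rational canonical form is the block-diagonal matrix of companion matrices C(f_i):
R = [[0, 0, 0, -9], [1, 0, 0, 12], [0, 1, 0, 2], [0, 0, 1, -4]].

R = [[0, 0, 0, -9], [1, 0, 0, 12], [0, 1, 0, 2], [0, 0, 1, -4]]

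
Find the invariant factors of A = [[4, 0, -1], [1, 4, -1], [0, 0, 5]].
(x - 5)(x - 4)^2

The Jordan structure of A has elementary divisors (x - 4)^2, (x - 5). Arranging the block sizes at each eigenvalue in decreasing order and taking row products gives the invariant factors.

Invariant factors (smallest first, each dividing the next): (x - 5)(x - 4)^2.

Check: the last factor (x - 5)(x - 4)^2 is the minimal polynomial, and the product (x - 5)(x - 4)^2 is the characteristic polynomial.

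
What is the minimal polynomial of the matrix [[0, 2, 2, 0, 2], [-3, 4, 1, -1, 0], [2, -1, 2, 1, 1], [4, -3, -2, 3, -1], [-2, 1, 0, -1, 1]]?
The characteristic polynomial factors as (x - 2)^5. The minimal polynomial is ∏(x - λ)^{k_λ} where k_λ is the size of the largest Jordan block at λ.

For λ = 2: rank(A - 2I) = 2, and the largest Jordan block has size 3 (the smallest k with rank((A - 2I)^k) = rank((A - 2I)^(k+1))).

So m_A(x) = (x - 2)^3.

m_A(x) = (x - 2)^3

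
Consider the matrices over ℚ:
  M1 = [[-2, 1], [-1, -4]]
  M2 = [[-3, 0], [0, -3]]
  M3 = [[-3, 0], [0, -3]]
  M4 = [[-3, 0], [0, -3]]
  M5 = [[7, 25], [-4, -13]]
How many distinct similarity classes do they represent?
Characteristic polynomials: χ_{M1} = (x + 3)^2, χ_{M2} = (x + 3)^2, χ_{M3} = (x + 3)^2, χ_{M4} = (x + 3)^2, χ_{M5} = (x + 3)^2.

{M1, M5}: invariant factors (x + 3)^2.

{M2, M3, M4}: invariant factors x + 3, x + 3.

Matrices are similar if and only if their invariant-factor lists agree; the partition into similarity classes is {M1, M5}, {M2, M3, M4}.

2 classes: {M1, M5}, {M2, M3, M4}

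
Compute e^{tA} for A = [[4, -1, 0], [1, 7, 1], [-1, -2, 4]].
e^{tA} = [[(1 - t)*e^{5*t}, t*(-t - 2)*e^{5*t}/2, -t^2*e^{5*t}/2], [t*e^{5*t}, (t^2 + 4*t + 2)*e^{5*t}/2, t*(t + 2)*e^{5*t}/2], [-t*e^{5*t}, t*(-t - 4)*e^{5*t}/2, (-t^2/2 - t + 1)*e^{5*t}]]

A has Jordan form J = [[5, 1, 0], [0, 5, 1], [0, 0, 5]] with A = PJP^{-1}, so e^{tA} = P e^{tJ} P^{-1}.

For a Jordan block J_k(λ), e^{tJ_k(λ)} = e^{λt} · (I + tN + t^2 N^2/2! + ... + t^{k-1} N^{k-1}/(k-1)!) where N is the nilpotent superdiagonal part.

Assembling the blocks and conjugating back gives the entries of e^{tA} as shown above.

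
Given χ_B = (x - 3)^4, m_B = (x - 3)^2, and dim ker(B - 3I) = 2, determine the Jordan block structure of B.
λ = 3: algebraic multiplicity 4 (exponent in χ_B), largest block size 2 (exponent in m_B), 2 blocks (geometric multiplicity). These force block sizes [2, 2].

Jordan blocks: (3, 2), (3, 2)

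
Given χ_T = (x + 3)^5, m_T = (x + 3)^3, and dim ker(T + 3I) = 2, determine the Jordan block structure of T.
Jordan blocks: (-3, 3), (-3, 2)

λ = -3: algebraic multiplicity 5 (exponent in χ_T), largest block size 3 (exponent in m_T), 2 blocks (geometric multiplicity). These force block sizes [3, 2].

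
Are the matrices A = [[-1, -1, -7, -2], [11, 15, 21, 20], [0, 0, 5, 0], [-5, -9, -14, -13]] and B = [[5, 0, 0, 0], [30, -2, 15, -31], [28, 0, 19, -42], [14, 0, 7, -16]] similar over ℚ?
Yes.

Two matrices over a field are similar if and only if they have the same invariant factors.

Both A and B have characteristic polynomial (x - 5)^2(x + 2)^2 and minimal polynomial (x - 5)(x + 2)^2. Computing further, both have invariant factors x - 5, (x - 5)(x + 2)^2. Hence A and B are similar.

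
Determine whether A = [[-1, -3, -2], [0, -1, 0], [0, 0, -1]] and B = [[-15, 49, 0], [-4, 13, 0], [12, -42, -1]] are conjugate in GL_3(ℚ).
Yes.

Two matrices over a field are similar if and only if they have the same invariant factors.

Both A and B have characteristic polynomial (x + 1)^3 and minimal polynomial (x + 1)^2. Computing further, both have invariant factors x + 1, (x + 1)^2. Hence A and B are similar.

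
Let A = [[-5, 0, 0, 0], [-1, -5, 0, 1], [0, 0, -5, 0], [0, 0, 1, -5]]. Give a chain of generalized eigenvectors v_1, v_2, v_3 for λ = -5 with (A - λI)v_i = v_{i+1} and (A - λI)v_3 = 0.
v_1 = [[1, -1, 1, 1]]^T, v_2 = [[0, 0, 0, 1]]^T, v_3 = [[0, 1, 0, 0]]^T

We seek v_1 ∈ ker((A + 5I)^3) \ ker((A + 5I)^2), then set v_{i+1} = (A + 5I) v_i.

One such chain is v_1 = [[1, -1, 1, 1]]^T, v_2 = [[0, 0, 0, 1]]^T, v_3 = [[0, 1, 0, 0]]^T. Check: (A + 5I) v_3 = [[0, 0, 0, 0]]^T = 0.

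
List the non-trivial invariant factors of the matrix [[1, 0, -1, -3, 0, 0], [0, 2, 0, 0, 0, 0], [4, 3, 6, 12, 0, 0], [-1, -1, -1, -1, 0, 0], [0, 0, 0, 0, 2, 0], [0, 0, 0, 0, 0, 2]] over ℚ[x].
x - 2, x - 2, (x - 2)^2, (x - 2)^2

The Jordan structure of A has elementary divisors (x - 2)^2, (x - 2)^2, (x - 2), (x - 2). Arranging the block sizes at each eigenvalue in decreasing order and taking row products gives the invariant factors.

Invariant factors (smallest first, each dividing the next): x - 2, x - 2, (x - 2)^2, (x - 2)^2.

Check: the last factor (x - 2)^2 is the minimal polynomial, and the product (x - 2)^6 is the characteristic polynomial.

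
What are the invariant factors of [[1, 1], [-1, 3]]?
The Jordan structure of A has elementary divisors (x - 2)^2. Arranging the block sizes at each eigenvalue in decreasing order and taking row products gives the invariant factors.

Invariant factors (smallest first, each dividing the next): (x - 2)^2.

Check: the last factor (x - 2)^2 is the minimal polynomial, and the product (x - 2)^2 is the characteristic polynomial.

(x - 2)^2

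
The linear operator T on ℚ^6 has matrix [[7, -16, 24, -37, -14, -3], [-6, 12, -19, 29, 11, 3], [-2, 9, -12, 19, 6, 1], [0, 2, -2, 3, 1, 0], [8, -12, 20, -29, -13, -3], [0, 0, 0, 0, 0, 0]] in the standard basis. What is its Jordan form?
The characteristic polynomial is det(xI - A) = x^3(x + 1)^3, so the eigenvalues are -1 (algebraic multiplicity 3), 0 (algebraic multiplicity 3).

For λ = -1: rank(A + I) = 4, rank((A + I)^2) = 3. The eigenspace has dimension 6 - 4 = 2, so there are 2 Jordan blocks; the rank sequence gives block sizes [2, 1].

For λ = 0: rank(A) = 5, rank(A^2) = 4, rank(A^3) = 3. The eigenspace has dimension 6 - 5 = 1, so there is 1 Jordan block; the rank sequence gives block sizes [3].

Assembling the blocks gives the Jordan form J above.

J = [[-1, 1, 0, 0, 0, 0], [0, -1, 0, 0, 0, 0], [0, 0, -1, 0, 0, 0], [0, 0, 0, 0, 1, 0], [0, 0, 0, 0, 0, 1], [0, 0, 0, 0, 0, 0]]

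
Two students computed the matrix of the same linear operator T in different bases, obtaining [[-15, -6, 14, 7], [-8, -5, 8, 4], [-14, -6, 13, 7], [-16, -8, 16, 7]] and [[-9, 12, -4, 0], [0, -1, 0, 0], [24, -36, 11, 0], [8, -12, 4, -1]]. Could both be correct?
No.

Both have characteristic polynomial (x - 3)(x + 1)^3, but the minimal polynomial of A is (x - 3)(x + 1)^2 while the minimal polynomial of B is (x - 3)(x + 1). The minimal polynomial is a similarity invariant, so A and B are not similar.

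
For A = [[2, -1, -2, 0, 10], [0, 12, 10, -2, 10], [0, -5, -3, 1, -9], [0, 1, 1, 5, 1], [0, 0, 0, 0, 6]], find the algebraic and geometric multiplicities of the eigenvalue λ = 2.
The characteristic polynomial is (x - 6)^3(x - 2)^2, so the factor x - 2 appears with exponent 2: the algebraic multiplicity is 2.

rank(A - 2I) = 4, so the eigenspace has dimension 5 - 4 = 1: the geometric multiplicity is 1.

Since 1 < 2, A is not diagonalizable.

algebraic multiplicity 2, geometric multiplicity 1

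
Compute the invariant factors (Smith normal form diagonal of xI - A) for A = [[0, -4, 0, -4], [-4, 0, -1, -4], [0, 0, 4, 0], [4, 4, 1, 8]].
x - 4, x(x - 4)^2

The Jordan structure of A has elementary divisors x, (x - 4)^2, (x - 4). Arranging the block sizes at each eigenvalue in decreasing order and taking row products gives the invariant factors.

Invariant factors (smallest first, each dividing the next): x - 4, x(x - 4)^2.

Check: the last factor x(x - 4)^2 is the minimal polynomial, and the product x(x - 4)^3 is the characteristic polynomial.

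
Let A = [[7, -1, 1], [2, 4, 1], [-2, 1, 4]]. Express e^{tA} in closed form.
e^{tA} = [[(2*t + 1)*e^{5*t}, -t*e^{5*t}, t*e^{5*t}], [2*t*e^{5*t}, (1 - t)*e^{5*t}, t*e^{5*t}], [-2*t*e^{5*t}, t*e^{5*t}, (1 - t)*e^{5*t}]]

A has Jordan form J = [[5, 1, 0], [0, 5, 0], [0, 0, 5]] with A = PJP^{-1}, so e^{tA} = P e^{tJ} P^{-1}.

For a Jordan block J_k(λ), e^{tJ_k(λ)} = e^{λt} · (I + tN + t^2 N^2/2! + ... + t^{k-1} N^{k-1}/(k-1)!) where N is the nilpotent superdiagonal part.

Assembling the blocks and conjugating back gives the entries of e^{tA} as shown above.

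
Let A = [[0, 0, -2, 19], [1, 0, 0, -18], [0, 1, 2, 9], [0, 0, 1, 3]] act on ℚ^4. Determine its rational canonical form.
The invariant factors of A (the non-unit diagonal entries of the Smith normal form of xI - A over ℚ[x]) are (x - 5)(x^3 - 3x + 5), each dividing the next. The characteristic polynomial is their product, (x - 5)(x^3 - 3x + 5).

The rational canonical form is the block-diagonal matrix of companion matrices C(f_i):
R = [[0, 0, 0, 25], [1, 0, 0, -20], [0, 1, 0, 3], [0, 0, 1, 5]].

Note the characteristic polynomial does not split into linear factors over ℚ, so A has no Jordan form over ℚ; the rational canonical form exists over any field.

R = [[0, 0, 0, 25], [1, 0, 0, -20], [0, 1, 0, 3], [0, 0, 1, 5]]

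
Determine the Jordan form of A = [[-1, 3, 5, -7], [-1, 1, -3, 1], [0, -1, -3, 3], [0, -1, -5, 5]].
The characteristic polynomial is det(xI - A) = x^3(x - 2), so the eigenvalues are 0 (algebraic multiplicity 3), 2 (algebraic multiplicity 1).

For λ = 0: rank(A) = 3, rank(A^2) = 2, rank(A^3) = 1. The eigenspace has dimension 4 - 3 = 1, so there is 1 Jordan block; the rank sequence gives block sizes [3].

For λ = 2: algebraic multiplicity 1 gives one 1×1 block.

Assembling the blocks gives the Jordan form J above.

J = [[0, 1, 0, 0], [0, 0, 1, 0], [0, 0, 0, 0], [0, 0, 0, 2]]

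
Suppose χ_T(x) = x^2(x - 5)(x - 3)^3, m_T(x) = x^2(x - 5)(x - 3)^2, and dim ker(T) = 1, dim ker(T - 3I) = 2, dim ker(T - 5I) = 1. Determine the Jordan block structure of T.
λ = 0: algebraic multiplicity 2 (exponent in χ_T), largest block size 2 (exponent in m_T), 1 block (geometric multiplicity). This forces block sizes [2].
λ = 3: algebraic multiplicity 3 (exponent in χ_T), largest block size 2 (exponent in m_T), 2 blocks (geometric multiplicity). These force block sizes [2, 1].
λ = 5: algebraic multiplicity 1 (exponent in χ_T), largest block size 1 (exponent in m_T), 1 block (geometric multiplicity). This forces block sizes [1].

Jordan blocks: (0, 2), (3, 2), (3, 1), (5, 1)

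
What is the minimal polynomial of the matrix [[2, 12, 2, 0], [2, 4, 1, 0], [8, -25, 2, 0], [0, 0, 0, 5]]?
m_A(x) = (x - 5)^2(x + 2)

The characteristic polynomial factors as (x - 5)^3(x + 2). The minimal polynomial is ∏(x - λ)^{k_λ} where k_λ is the size of the largest Jordan block at λ.

For λ = -2: rank(A + 2I) = 3, and the largest Jordan block has size 1 (the smallest k with rank((A + 2I)^k) = rank((A + 2I)^(k+1))).
For λ = 5: rank(A - 5I) = 2, and the largest Jordan block has size 2 (the smallest k with rank((A - 5I)^k) = rank((A - 5I)^(k+1))).

So m_A(x) = (x - 5)^2(x + 2).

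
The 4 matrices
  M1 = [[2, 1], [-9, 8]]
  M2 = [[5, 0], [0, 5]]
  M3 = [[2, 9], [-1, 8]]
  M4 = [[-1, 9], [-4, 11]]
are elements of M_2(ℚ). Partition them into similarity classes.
2 classes: {M1, M3, M4}, {M2}

Characteristic polynomials: χ_{M1} = (x - 5)^2, χ_{M2} = (x - 5)^2, χ_{M3} = (x - 5)^2, χ_{M4} = (x - 5)^2.

{M1, M3, M4}: invariant factors (x - 5)^2.

{M2}: invariant factors x - 5, x - 5.

Matrices are similar if and only if their invariant-factor lists agree; the partition into similarity classes is {M1, M3, M4}, {M2}.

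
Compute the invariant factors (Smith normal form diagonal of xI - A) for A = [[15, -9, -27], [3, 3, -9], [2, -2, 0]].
The Jordan structure of A has elementary divisors (x - 6)^2, (x - 6). Arranging the block sizes at each eigenvalue in decreasing order and taking row products gives the invariant factors.

Invariant factors (smallest first, each dividing the next): x - 6, (x - 6)^2.

Check: the last factor (x - 6)^2 is the minimal polynomial, and the product (x - 6)^3 is the characteristic polynomial.

x - 6, (x - 6)^2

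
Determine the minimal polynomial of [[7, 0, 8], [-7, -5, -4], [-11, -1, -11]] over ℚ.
The characteristic polynomial factors as (x + 3)^3. The minimal polynomial is ∏(x - λ)^{k_λ} where k_λ is the size of the largest Jordan block at λ.

For λ = -3: rank(A + 3I) = 2, and the largest Jordan block has size 3 (the smallest k with rank((A + 3I)^k) = rank((A + 3I)^(k+1))).

So m_A(x) = (x + 3)^3.

m_A(x) = (x + 3)^3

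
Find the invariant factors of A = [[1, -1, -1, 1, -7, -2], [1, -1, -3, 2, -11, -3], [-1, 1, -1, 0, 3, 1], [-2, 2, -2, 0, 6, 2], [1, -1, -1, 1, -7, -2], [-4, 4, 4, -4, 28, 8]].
x, x, x^2, x^2

The Jordan structure of A has elementary divisors x^2, x^2, x, x. Arranging the block sizes at each eigenvalue in decreasing order and taking row products gives the invariant factors.

Invariant factors (smallest first, each dividing the next): x, x, x^2, x^2.

Check: the last factor x^2 is the minimal polynomial, and the product x^6 is the characteristic polynomial.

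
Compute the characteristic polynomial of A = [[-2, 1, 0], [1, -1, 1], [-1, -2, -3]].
χ_A(x) = (x + 2)^3

xI - A = [[x + 2, -1, 0], [-1, x + 1, -1], [1, 2, x + 3]].

Expanding det(xI - A) along the first row:
det(xI - A) = + (x + 2)·det([[x + 1, -1], [2, x + 3]]) - (-1)·det([[-1, -1], [1, x + 3]]) + (0)·det([[-1, x + 1], [1, 2]]).

Evaluating gives χ_A(x) = x^3 + 6x^2 + 12x + 8 = (x + 2)^3.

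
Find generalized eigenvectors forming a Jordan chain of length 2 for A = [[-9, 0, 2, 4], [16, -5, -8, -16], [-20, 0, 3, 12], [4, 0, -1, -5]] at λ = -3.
We seek v_1 ∈ ker((A + 3I)^2) \ ker(A + 3I), then set v_{i+1} = (A + 3I) v_i.

One such chain is v_1 = [[1, -4, 5, -1]]^T, v_2 = [[0, 0, -2, 1]]^T. Check: (A + 3I) v_2 = [[0, 0, 0, 0]]^T = 0.

v_1 = [[1, -4, 5, -1]]^T, v_2 = [[0, 0, -2, 1]]^T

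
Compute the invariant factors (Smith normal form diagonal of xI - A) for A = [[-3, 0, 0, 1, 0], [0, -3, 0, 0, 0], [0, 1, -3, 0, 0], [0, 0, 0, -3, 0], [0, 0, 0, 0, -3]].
The Jordan structure of A has elementary divisors (x + 3)^2, (x + 3)^2, (x + 3). Arranging the block sizes at each eigenvalue in decreasing order and taking row products gives the invariant factors.

Invariant factors (smallest first, each dividing the next): x + 3, (x + 3)^2, (x + 3)^2.

Check: the last factor (x + 3)^2 is the minimal polynomial, and the product (x + 3)^5 is the characteristic polynomial.

x + 3, (x + 3)^2, (x + 3)^2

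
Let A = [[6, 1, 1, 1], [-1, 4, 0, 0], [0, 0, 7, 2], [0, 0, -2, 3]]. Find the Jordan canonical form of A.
The characteristic polynomial is det(xI - A) = (x - 5)^4, so the eigenvalues are 5 (algebraic multiplicity 4).

For λ = 5: rank(A - 5I) = 2, rank((A - 5I)^2) = 1, rank((A - 5I)^3) = 0. The eigenspace has dimension 4 - 2 = 2, so there are 2 Jordan blocks; the rank sequence gives block sizes [3, 1].

Assembling the blocks gives the Jordan form J above.

J = [[5, 1, 0, 0], [0, 5, 1, 0], [0, 0, 5, 0], [0, 0, 0, 5]]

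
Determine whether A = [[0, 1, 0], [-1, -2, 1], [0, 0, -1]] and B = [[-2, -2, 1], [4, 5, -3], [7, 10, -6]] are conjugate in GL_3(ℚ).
Two matrices over a field are similar if and only if they have the same invariant factors.

Both A and B have characteristic polynomial (x + 1)^3 and minimal polynomial (x + 1)^3. Computing further, both have invariant factors (x + 1)^3. Hence A and B are similar.

Yes.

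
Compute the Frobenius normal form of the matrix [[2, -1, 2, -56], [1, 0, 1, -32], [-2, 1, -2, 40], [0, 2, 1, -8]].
R = [[0, 0, 0, -16], [1, 0, 0, -32], [0, 1, 0, -24], [0, 0, 1, -8]]

The invariant factors of A (the non-unit diagonal entries of the Smith normal form of xI - A over ℚ[x]) are (x + 2)^4, each dividing the next. The characteristic polynomial is their product, (x + 2)^4.

The rational canonical form is the block-diagonal matrix of companion matrices C(f_i):
R = [[0, 0, 0, -16], [1, 0, 0, -32], [0, 1, 0, -24], [0, 0, 1, -8]].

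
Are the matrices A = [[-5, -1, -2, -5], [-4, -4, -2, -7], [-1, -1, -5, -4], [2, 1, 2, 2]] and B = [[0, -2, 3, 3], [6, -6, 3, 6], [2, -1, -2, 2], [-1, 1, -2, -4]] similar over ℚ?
Two matrices over a field are similar if and only if they have the same invariant factors.

Both A and B have characteristic polynomial (x + 3)^4 and minimal polynomial (x + 3)^2. Computing further, both have invariant factors (x + 3)^2, (x + 3)^2. Hence A and B are similar.

Yes.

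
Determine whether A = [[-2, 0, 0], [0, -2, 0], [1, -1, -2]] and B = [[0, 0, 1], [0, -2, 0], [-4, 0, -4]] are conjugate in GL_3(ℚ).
Two matrices over a field are similar if and only if they have the same invariant factors.

Both A and B have characteristic polynomial (x + 2)^3 and minimal polynomial (x + 2)^2. Computing further, both have invariant factors x + 2, (x + 2)^2. Hence A and B are similar.

Yes.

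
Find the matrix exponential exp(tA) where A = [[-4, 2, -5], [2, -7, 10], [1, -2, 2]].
A has Jordan form J = [[-3, 1, 0], [0, -3, 0], [0, 0, -3]] with A = PJP^{-1}, so e^{tA} = P e^{tJ} P^{-1}.

For a Jordan block J_k(λ), e^{tJ_k(λ)} = e^{λt} · (I + tN + t^2 N^2/2! + ... + t^{k-1} N^{k-1}/(k-1)!) where N is the nilpotent superdiagonal part.

Assembling the blocks and conjugating back gives the entries of e^{tA} as shown above.

e^{tA} = [[(1 - t)*e^{-3*t}, 2*t*e^{-3*t}, -5*t*e^{-3*t}], [2*t*e^{-3*t}, (1 - 4*t)*e^{-3*t}, 10*t*e^{-3*t}], [t*e^{-3*t}, -2*t*e^{-3*t}, (5*t + 1)*e^{-3*t}]]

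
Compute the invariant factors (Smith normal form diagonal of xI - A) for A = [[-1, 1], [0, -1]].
(x + 1)^2

The Jordan structure of A has elementary divisors (x + 1)^2. Arranging the block sizes at each eigenvalue in decreasing order and taking row products gives the invariant factors.

Invariant factors (smallest first, each dividing the next): (x + 1)^2.

Check: the last factor (x + 1)^2 is the minimal polynomial, and the product (x + 1)^2 is the characteristic polynomial.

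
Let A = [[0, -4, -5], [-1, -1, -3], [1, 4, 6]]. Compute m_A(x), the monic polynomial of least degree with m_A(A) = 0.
The characteristic polynomial factors as (x - 3)(x - 1)^2. The minimal polynomial is ∏(x - λ)^{k_λ} where k_λ is the size of the largest Jordan block at λ.

For λ = 1: rank(A - I) = 2, and the largest Jordan block has size 2 (the smallest k with rank((A - I)^k) = rank((A - I)^(k+1))).
For λ = 3: rank(A - 3I) = 2, and the largest Jordan block has size 1 (the smallest k with rank((A - 3I)^k) = rank((A - 3I)^(k+1))).

So m_A(x) = (x - 3)(x - 1)^2.

m_A(x) = (x - 3)(x - 1)^2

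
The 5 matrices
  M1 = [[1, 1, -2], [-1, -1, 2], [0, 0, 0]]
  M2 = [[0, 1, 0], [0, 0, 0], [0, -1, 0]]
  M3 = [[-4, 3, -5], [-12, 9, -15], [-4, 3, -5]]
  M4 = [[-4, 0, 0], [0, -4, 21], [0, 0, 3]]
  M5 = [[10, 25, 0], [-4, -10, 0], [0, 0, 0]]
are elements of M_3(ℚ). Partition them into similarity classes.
Characteristic polynomials: χ_{M1} = x^3, χ_{M2} = x^3, χ_{M3} = x^3, χ_{M4} = (x - 3)(x + 4)^2, χ_{M5} = x^3.

{M1, M2, M3, M5}: invariant factors x, x^2.

{M4}: invariant factors x + 4, (x - 3)(x + 4).

Matrices are similar if and only if their invariant-factor lists agree; the partition into similarity classes is {M1, M2, M3, M5}, {M4}.

2 classes: {M1, M2, M3, M5}, {M4}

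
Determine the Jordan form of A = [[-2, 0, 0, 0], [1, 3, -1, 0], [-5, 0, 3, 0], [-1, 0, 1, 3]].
J = [[-2, 0, 0, 0], [0, 3, 1, 0], [0, 0, 3, 0], [0, 0, 0, 3]]

The characteristic polynomial is det(xI - A) = (x - 3)^3(x + 2), so the eigenvalues are -2 (algebraic multiplicity 1), 3 (algebraic multiplicity 3).

For λ = -2: algebraic multiplicity 1 gives one 1×1 block.

For λ = 3: rank(A - 3I) = 2, rank((A - 3I)^2) = 1. The eigenspace has dimension 4 - 2 = 2, so there are 2 Jordan blocks; the rank sequence gives block sizes [2, 1].

Assembling the blocks gives the Jordan form J above.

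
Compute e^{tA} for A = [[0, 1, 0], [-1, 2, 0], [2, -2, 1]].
e^{tA} = [[(1 - t)*e^{t}, t*e^{t}, 0], [-t*e^{t}, (t + 1)*e^{t}, 0], [2*t*e^{t}, -2*t*e^{t}, e^{t}]]

A has Jordan form J = [[1, 1, 0], [0, 1, 0], [0, 0, 1]] with A = PJP^{-1}, so e^{tA} = P e^{tJ} P^{-1}.

For a Jordan block J_k(λ), e^{tJ_k(λ)} = e^{λt} · (I + tN + t^2 N^2/2! + ... + t^{k-1} N^{k-1}/(k-1)!) where N is the nilpotent superdiagonal part.

Assembling the blocks and conjugating back gives the entries of e^{tA} as shown above.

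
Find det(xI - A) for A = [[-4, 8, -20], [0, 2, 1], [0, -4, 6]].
xI - A = [[x + 4, -8, 20], [0, x - 2, -1], [0, 4, x - 6]].

Expanding det(xI - A) along the first row:
det(xI - A) = + (x + 4)·det([[x - 2, -1], [4, x - 6]]) - (-8)·det([[0, -1], [0, x - 6]]) + (20)·det([[0, x - 2], [0, 4]]).

Evaluating gives χ_A(x) = x^3 - 4x^2 - 16x + 64 = (x - 4)^2(x + 4).

χ_A(x) = (x - 4)^2(x + 4)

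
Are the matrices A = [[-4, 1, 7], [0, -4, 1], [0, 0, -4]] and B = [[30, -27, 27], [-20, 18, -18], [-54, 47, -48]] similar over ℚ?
No.

trace(A) = -12 but trace(B) = 0. The trace is a similarity invariant, so A and B are not similar.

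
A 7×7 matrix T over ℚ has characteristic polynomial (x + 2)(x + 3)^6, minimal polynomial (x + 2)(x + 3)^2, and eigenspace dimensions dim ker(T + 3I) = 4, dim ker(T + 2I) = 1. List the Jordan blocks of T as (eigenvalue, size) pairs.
λ = -3: algebraic multiplicity 6 (exponent in χ_T), largest block size 2 (exponent in m_T), 4 blocks (geometric multiplicity). These force block sizes [2, 2, 1, 1].
λ = -2: algebraic multiplicity 1 (exponent in χ_T), largest block size 1 (exponent in m_T), 1 block (geometric multiplicity). This forces block sizes [1].

Jordan blocks: (-3, 2), (-3, 2), (-3, 1), (-3, 1), (-2, 1)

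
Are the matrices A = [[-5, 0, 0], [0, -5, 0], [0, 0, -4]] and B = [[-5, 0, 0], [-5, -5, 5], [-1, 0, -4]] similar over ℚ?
Two matrices over a field are similar if and only if they have the same invariant factors.

Both A and B have characteristic polynomial (x + 4)(x + 5)^2 and minimal polynomial (x + 4)(x + 5). Computing further, both have invariant factors x + 5, (x + 4)(x + 5). Hence A and B are similar.

Yes.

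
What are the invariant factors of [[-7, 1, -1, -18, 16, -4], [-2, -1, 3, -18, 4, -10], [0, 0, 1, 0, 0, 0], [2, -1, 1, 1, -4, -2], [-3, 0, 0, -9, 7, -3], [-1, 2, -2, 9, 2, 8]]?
The Jordan structure of A has elementary divisors (x - 1)^3, (x - 1), (x - 1), (x - 4). Arranging the block sizes at each eigenvalue in decreasing order and taking row products gives the invariant factors.

Invariant factors (smallest first, each dividing the next): x - 1, x - 1, (x - 4)(x - 1)^3.

Check: the last factor (x - 4)(x - 1)^3 is the minimal polynomial, and the product (x - 4)(x - 1)^5 is the characteristic polynomial.

x - 1, x - 1, (x - 4)(x - 1)^3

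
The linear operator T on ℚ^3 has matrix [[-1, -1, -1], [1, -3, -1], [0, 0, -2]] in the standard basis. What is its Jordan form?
J = [[-2, 1, 0], [0, -2, 0], [0, 0, -2]]

The characteristic polynomial is det(xI - A) = (x + 2)^3, so the eigenvalues are -2 (algebraic multiplicity 3).

For λ = -2: rank(A + 2I) = 1, rank((A + 2I)^2) = 0. The eigenspace has dimension 3 - 1 = 2, so there are 2 Jordan blocks; the rank sequence gives block sizes [2, 1].

Assembling the blocks gives the Jordan form J above.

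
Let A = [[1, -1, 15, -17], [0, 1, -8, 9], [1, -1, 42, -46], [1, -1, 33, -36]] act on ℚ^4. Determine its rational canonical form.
The invariant factors of A (the non-unit diagonal entries of the Smith normal form of xI - A over ℚ[x]) are (x - 3)^2(x - 1)^2, each dividing the next. The characteristic polynomial is their product, (x - 3)^2(x - 1)^2.

The rational canonical form is the block-diagonal matrix of companion matrices C(f_i):
R = [[0, 0, 0, -9], [1, 0, 0, 24], [0, 1, 0, -22], [0, 0, 1, 8]].

R = [[0, 0, 0, -9], [1, 0, 0, 24], [0, 1, 0, -22], [0, 0, 1, 8]]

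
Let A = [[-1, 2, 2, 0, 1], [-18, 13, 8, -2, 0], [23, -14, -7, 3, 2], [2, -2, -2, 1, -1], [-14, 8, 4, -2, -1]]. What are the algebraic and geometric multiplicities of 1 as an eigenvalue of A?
algebraic multiplicity 5, geometric multiplicity 3

The characteristic polynomial is (x - 1)^5, so the factor x - 1 appears with exponent 5: the algebraic multiplicity is 5.

rank(A - I) = 2, so the eigenspace has dimension 5 - 2 = 3: the geometric multiplicity is 3.

Since 3 < 5, A is not diagonalizable.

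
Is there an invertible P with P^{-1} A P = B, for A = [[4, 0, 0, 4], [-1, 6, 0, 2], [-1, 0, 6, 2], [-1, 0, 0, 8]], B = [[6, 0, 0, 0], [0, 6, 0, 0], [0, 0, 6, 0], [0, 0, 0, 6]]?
Both have characteristic polynomial (x - 6)^4, but the minimal polynomial of A is (x - 6)^2 while the minimal polynomial of B is x - 6. The minimal polynomial is a similarity invariant, so A and B are not similar.

No.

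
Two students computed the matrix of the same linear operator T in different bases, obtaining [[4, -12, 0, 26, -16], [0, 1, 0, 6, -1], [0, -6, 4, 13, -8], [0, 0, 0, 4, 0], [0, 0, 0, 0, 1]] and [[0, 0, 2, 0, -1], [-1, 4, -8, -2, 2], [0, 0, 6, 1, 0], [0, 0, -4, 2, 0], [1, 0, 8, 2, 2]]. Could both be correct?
Yes.

Two matrices over a field are similar if and only if they have the same invariant factors.

Both A and B have characteristic polynomial (x - 4)^3(x - 1)^2 and minimal polynomial (x - 4)^2(x - 1)^2. Computing further, both have invariant factors x - 4, (x - 4)^2(x - 1)^2. Hence A and B are similar.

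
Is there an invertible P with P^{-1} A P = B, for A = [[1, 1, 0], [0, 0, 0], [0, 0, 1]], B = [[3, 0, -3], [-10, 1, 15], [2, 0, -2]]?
Yes.

Two matrices over a field are similar if and only if they have the same invariant factors.

Both A and B have characteristic polynomial x(x - 1)^2 and minimal polynomial x(x - 1). Computing further, both have invariant factors x - 1, x(x - 1). Hence A and B are similar.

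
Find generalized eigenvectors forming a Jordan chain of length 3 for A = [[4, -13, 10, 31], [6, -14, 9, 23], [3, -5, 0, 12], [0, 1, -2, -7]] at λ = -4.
v_1 = [[-2, 0, -1, 1]]^T, v_2 = [[5, 2, 2, -1]]^T, v_3 = [[3, 5, 1, 1]]^T

We seek v_1 ∈ ker((A + 4I)^3) \ ker((A + 4I)^2), then set v_{i+1} = (A + 4I) v_i.

One such chain is v_1 = [[-2, 0, -1, 1]]^T, v_2 = [[5, 2, 2, -1]]^T, v_3 = [[3, 5, 1, 1]]^T. Check: (A + 4I) v_3 = [[0, 0, 0, 0]]^T = 0.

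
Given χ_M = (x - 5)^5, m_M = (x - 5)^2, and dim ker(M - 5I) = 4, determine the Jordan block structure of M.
λ = 5: algebraic multiplicity 5 (exponent in χ_M), largest block size 2 (exponent in m_M), 4 blocks (geometric multiplicity). These force block sizes [2, 1, 1, 1].

Jordan blocks: (5, 2), (5, 1), (5, 1), (5, 1)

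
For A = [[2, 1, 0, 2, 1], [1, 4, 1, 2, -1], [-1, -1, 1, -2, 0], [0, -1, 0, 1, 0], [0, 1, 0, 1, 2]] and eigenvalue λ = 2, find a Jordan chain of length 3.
v_1 = [[1, 1, 0, -1, 0]]^T, v_2 = [[-1, 1, 0, 0, 0]]^T, v_3 = [[1, 1, 0, -1, 1]]^T

We seek v_1 ∈ ker((A - 2I)^3) \ ker((A - 2I)^2), then set v_{i+1} = (A - 2I) v_i.

One such chain is v_1 = [[1, 1, 0, -1, 0]]^T, v_2 = [[-1, 1, 0, 0, 0]]^T, v_3 = [[1, 1, 0, -1, 1]]^T. Check: (A - 2I) v_3 = [[0, 0, 0, 0, 0]]^T = 0.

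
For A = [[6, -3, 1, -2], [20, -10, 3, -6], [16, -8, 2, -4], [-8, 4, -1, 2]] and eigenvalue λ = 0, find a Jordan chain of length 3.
We seek v_1 ∈ ker(A^3) \ ker(A^2), then set v_{i+1} = A v_i.

One such chain is v_1 = [[-8, -16, 3, 1]]^T, v_2 = [[1, 3, 2, -1]]^T, v_3 = [[1, 2, 0, 0]]^T. Check: A v_3 = [[0, 0, 0, 0]]^T = 0.

v_1 = [[-8, -16, 3, 1]]^T, v_2 = [[1, 3, 2, -1]]^T, v_3 = [[1, 2, 0, 0]]^T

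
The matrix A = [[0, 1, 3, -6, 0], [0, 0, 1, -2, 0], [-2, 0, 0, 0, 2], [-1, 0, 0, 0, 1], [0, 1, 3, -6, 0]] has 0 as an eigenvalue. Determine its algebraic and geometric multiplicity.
algebraic multiplicity 5, geometric multiplicity 2

The characteristic polynomial is x^5, so the factor x appears with exponent 5: the algebraic multiplicity is 5.

rank(A) = 3, so the eigenspace has dimension 5 - 3 = 2: the geometric multiplicity is 2.

Since 2 < 5, A is not diagonalizable.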